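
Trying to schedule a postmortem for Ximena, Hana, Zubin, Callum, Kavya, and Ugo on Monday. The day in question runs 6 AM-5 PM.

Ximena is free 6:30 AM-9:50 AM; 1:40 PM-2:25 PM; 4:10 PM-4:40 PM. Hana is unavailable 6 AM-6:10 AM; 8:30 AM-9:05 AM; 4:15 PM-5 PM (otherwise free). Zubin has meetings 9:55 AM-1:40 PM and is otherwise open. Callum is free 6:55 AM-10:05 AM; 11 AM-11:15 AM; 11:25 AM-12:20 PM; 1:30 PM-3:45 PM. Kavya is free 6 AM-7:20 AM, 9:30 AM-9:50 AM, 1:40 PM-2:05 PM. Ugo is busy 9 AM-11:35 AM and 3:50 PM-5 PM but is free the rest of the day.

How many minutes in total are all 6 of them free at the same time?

50

Ximena free: 06:30-09:50, 13:40-14:25, 16:10-16:40.
Hana free: 06:10-08:30, 09:05-16:15 (invert busy blocks within the working day).
Zubin free: 06:00-09:55, 13:40-17:00 (invert busy blocks within the working day).
Callum free: 06:55-10:05, 11:00-11:15, 11:25-12:20, 13:30-15:45.
Kavya free: 06:00-07:20, 09:30-09:50, 13:40-14:05.
Ugo free: 06:00-09:00, 11:35-15:50 (invert busy blocks within the working day).
Ximena ∩ Hana: 06:30-08:30, 09:05-09:50, 13:40-14:25, 16:10-16:15.
Ximena ∩ Hana ∩ Zubin: 06:30-08:30, 09:05-09:50, 13:40-14:25, 16:10-16:15.
Ximena ∩ Hana ∩ Zubin ∩ Callum: 06:55-08:30, 09:05-09:50, 13:40-14:25.
Ximena ∩ Hana ∩ Zubin ∩ Callum ∩ Kavya: 06:55-07:20, 09:30-09:50, 13:40-14:05.
Ximena ∩ Hana ∩ Zubin ∩ Callum ∩ Kavya ∩ Ugo: 06:55-07:20, 13:40-14:05.
Summing the common windows: 25 + 25 = 50 minutes.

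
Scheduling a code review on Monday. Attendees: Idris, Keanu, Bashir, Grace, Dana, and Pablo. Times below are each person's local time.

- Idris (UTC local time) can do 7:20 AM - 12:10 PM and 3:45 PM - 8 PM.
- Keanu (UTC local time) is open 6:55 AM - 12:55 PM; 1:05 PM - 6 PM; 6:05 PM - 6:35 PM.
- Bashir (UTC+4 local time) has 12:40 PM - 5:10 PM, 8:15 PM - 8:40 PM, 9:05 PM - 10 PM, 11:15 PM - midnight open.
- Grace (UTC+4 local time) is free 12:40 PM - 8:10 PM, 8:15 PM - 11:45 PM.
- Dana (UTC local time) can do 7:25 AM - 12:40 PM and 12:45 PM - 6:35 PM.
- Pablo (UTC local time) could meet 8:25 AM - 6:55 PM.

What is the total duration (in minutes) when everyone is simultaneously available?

290

Idris in UTC: 07:20-12:10, 15:45-20:00.
Keanu in UTC: 06:55-12:55, 13:05-18:00, 18:05-18:35.
Bashir in UTC: 08:40-13:10, 16:15-16:40, 17:05-18:00, 19:15-20:00 (subtract 4h to convert from UTC+4).
Grace in UTC: 08:40-16:10, 16:15-19:45 (subtract 4h to convert from UTC+4).
Dana in UTC: 07:25-12:40, 12:45-18:35.
Pablo in UTC: 08:25-18:55.
Idris ∩ Keanu: 07:20-12:10, 15:45-18:00, 18:05-18:35.
Idris ∩ Keanu ∩ Bashir: 08:40-12:10, 16:15-16:40, 17:05-18:00.
Idris ∩ Keanu ∩ Bashir ∩ Grace: 08:40-12:10, 16:15-16:40, 17:05-18:00.
Idris ∩ Keanu ∩ Bashir ∩ Grace ∩ Dana: 08:40-12:10, 16:15-16:40, 17:05-18:00.
Idris ∩ Keanu ∩ Bashir ∩ Grace ∩ Dana ∩ Pablo: 08:40-12:10, 16:15-16:40, 17:05-18:00.
Summing the common windows: 210 + 25 + 55 = 290 minutes.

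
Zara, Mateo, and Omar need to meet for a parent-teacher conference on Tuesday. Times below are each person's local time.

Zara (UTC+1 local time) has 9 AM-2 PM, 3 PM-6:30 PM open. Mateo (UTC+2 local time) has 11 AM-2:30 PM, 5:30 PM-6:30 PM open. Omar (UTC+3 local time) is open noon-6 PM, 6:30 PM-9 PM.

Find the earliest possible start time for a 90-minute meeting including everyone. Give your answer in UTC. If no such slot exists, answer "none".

Zara in UTC: 08:00-13:00, 14:00-17:30 (subtract 1h to convert from UTC+1).
Mateo in UTC: 09:00-12:30, 15:30-16:30 (subtract 2h to convert from UTC+2).
Omar in UTC: 09:00-15:00, 15:30-18:00 (subtract 3h to convert from UTC+3).
Zara ∩ Mateo: 09:00-12:30, 15:30-16:30.
Zara ∩ Mateo ∩ Omar: 09:00-12:30, 15:30-16:30.
So the common availability across everyone is 09:00-12:30, 15:30-16:30.
The first common window of at least 90 minutes is 09:00-12:30, so the earliest start is 09:00.

09:00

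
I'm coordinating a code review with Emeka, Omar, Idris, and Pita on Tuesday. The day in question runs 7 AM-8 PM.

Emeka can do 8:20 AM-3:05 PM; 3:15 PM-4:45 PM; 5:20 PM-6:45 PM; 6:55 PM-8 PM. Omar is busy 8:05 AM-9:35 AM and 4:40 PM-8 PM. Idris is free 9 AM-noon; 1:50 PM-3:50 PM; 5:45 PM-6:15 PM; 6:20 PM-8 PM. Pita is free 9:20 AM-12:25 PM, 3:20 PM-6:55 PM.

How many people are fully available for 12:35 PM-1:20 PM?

Emeka free: 08:20-15:05, 15:15-16:45, 17:20-18:45, 18:55-20:00.
Omar free: 07:00-08:05, 09:35-16:40 (invert busy blocks within the working day).
Idris free: 09:00-12:00, 13:50-15:50, 17:45-18:15, 18:20-20:00.
Pita free: 09:20-12:25, 15:20-18:55.
Emeka and Omar can make the full 12:35-13:20 slot — that's 2.

2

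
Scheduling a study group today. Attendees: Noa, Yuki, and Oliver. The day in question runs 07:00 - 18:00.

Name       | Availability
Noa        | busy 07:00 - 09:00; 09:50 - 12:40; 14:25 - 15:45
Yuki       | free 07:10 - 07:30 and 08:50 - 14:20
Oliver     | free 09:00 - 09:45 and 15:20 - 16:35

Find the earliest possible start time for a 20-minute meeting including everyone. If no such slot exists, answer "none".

09:00

Noa free: 09:00-09:50, 12:40-14:25, 15:45-18:00 (invert busy blocks within the working day).
Yuki free: 07:10-07:30, 08:50-14:20.
Oliver free: 09:00-09:45, 15:20-16:35.
Noa ∩ Yuki: 09:00-09:50, 12:40-14:20.
Noa ∩ Yuki ∩ Oliver: 09:00-09:45.
Those are the intersection windows.
The first common window of at least 20 minutes is 09:00-09:45, so the earliest start is 09:00.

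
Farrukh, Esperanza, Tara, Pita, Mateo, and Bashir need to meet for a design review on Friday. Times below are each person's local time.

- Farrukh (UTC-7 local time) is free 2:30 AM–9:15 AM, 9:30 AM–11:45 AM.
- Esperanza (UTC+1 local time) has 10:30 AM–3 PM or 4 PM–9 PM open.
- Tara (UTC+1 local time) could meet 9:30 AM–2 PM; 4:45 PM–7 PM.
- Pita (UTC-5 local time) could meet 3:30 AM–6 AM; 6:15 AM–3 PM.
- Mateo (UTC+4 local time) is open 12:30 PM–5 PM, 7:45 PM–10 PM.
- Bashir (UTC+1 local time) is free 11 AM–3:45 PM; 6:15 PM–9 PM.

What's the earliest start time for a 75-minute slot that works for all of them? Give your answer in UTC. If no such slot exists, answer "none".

11:15

Farrukh in UTC: 09:30-16:15, 16:30-18:45 (add 7h to convert from UTC-7).
Esperanza in UTC: 09:30-14:00, 15:00-20:00 (subtract 1h to convert from UTC+1).
Tara in UTC: 08:30-13:00, 15:45-18:00 (subtract 1h to convert from UTC+1).
Pita in UTC: 08:30-11:00, 11:15-20:00 (add 5h to convert from UTC-5).
Mateo in UTC: 08:30-13:00, 15:45-18:00 (subtract 4h to convert from UTC+4).
Bashir in UTC: 10:00-14:45, 17:15-20:00 (subtract 1h to convert from UTC+1).
Farrukh ∩ Esperanza: 09:30-14:00, 15:00-16:15, 16:30-18:45.
Farrukh ∩ Esperanza ∩ Tara: 09:30-13:00, 15:45-16:15, 16:30-18:00.
Farrukh ∩ Esperanza ∩ Tara ∩ Pita: 09:30-11:00, 11:15-13:00, 15:45-16:15, 16:30-18:00.
Farrukh ∩ Esperanza ∩ Tara ∩ Pita ∩ Mateo: 09:30-11:00, 11:15-13:00, 15:45-16:15, 16:30-18:00.
Farrukh ∩ Esperanza ∩ Tara ∩ Pita ∩ Mateo ∩ Bashir: 10:00-11:00, 11:15-13:00, 17:15-18:00.
The first common window of at least 75 minutes is 11:15-13:00, so the earliest start is 11:15.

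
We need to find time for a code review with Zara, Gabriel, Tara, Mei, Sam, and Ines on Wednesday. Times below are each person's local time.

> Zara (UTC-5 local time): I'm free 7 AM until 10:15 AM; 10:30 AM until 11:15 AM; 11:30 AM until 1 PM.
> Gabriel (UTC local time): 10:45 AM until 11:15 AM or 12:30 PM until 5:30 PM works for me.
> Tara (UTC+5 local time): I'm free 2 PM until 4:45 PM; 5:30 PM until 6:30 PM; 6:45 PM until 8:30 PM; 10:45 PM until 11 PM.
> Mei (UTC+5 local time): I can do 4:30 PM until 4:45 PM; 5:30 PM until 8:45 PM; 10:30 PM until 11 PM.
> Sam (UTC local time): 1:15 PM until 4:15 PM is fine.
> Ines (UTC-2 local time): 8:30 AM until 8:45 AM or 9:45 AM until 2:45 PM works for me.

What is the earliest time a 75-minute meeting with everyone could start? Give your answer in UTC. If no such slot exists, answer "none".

Zara in UTC: 12:00-15:15, 15:30-16:15, 16:30-18:00 (add 5h to convert from UTC-5).
Gabriel in UTC: 10:45-11:15, 12:30-17:30.
Tara in UTC: 09:00-11:45, 12:30-13:30, 13:45-15:30, 17:45-18:00 (subtract 5h to convert from UTC+5).
Mei in UTC: 11:30-11:45, 12:30-15:45, 17:30-18:00 (subtract 5h to convert from UTC+5).
Sam in UTC: 13:15-16:15.
Ines in UTC: 10:30-10:45, 11:45-16:45 (add 2h to convert from UTC-2).
Zara ∩ Gabriel: 12:30-15:15, 15:30-16:15, 16:30-17:30.
Zara ∩ Gabriel ∩ Tara: 12:30-13:30, 13:45-15:15.
Zara ∩ Gabriel ∩ Tara ∩ Mei: 12:30-13:30, 13:45-15:15.
Zara ∩ Gabriel ∩ Tara ∩ Mei ∩ Sam: 13:15-13:30, 13:45-15:15.
Zara ∩ Gabriel ∩ Tara ∩ Mei ∩ Sam ∩ Ines: 13:15-13:30, 13:45-15:15.
So the common availability across everyone is 13:15-13:30, 13:45-15:15.
The first common window of at least 75 minutes is 13:45-15:15, so the earliest start is 13:45.

13:45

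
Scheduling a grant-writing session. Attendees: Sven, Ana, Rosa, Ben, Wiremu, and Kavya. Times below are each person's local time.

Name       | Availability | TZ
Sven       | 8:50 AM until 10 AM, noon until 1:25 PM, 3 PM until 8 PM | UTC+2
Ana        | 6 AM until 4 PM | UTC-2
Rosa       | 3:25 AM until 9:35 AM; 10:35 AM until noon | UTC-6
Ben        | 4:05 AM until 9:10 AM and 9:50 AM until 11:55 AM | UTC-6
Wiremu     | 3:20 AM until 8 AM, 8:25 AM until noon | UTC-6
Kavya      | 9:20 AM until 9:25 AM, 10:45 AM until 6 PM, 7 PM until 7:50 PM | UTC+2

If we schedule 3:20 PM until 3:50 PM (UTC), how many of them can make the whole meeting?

4

Sven in UTC: 06:50-08:00, 10:00-11:25, 13:00-18:00 (subtract 2h to convert from UTC+2).
Ana in UTC: 08:00-18:00 (add 2h to convert from UTC-2).
Rosa in UTC: 09:25-15:35, 16:35-18:00 (add 6h to convert from UTC-6).
Ben in UTC: 10:05-15:10, 15:50-17:55 (add 6h to convert from UTC-6).
Wiremu in UTC: 09:20-14:00, 14:25-18:00 (add 6h to convert from UTC-6).
Kavya in UTC: 07:20-07:25, 08:45-16:00, 17:00-17:50 (subtract 2h to convert from UTC+2).
Sven, Ana, Wiremu, and Kavya can make the full 15:20-15:50 slot — that's 4.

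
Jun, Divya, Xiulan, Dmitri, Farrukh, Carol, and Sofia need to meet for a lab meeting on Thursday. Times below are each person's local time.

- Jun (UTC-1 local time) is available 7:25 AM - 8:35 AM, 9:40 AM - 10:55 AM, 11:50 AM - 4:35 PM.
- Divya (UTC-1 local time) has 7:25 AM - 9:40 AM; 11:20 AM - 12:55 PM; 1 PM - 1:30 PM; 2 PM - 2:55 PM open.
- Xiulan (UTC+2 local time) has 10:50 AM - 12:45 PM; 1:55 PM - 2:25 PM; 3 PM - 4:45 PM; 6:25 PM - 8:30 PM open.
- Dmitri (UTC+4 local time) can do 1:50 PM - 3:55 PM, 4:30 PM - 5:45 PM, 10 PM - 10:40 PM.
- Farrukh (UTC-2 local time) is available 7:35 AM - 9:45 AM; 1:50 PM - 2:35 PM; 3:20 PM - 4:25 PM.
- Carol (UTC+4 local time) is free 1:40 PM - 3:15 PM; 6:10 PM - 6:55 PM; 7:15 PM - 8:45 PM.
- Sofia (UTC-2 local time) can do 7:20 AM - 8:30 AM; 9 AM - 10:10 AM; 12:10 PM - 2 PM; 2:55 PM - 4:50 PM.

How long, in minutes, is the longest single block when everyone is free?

0

Jun in UTC: 08:25-09:35, 10:40-11:55, 12:50-17:35 (add 1h to convert from UTC-1).
Divya in UTC: 08:25-10:40, 12:20-13:55, 14:00-14:30, 15:00-15:55 (add 1h to convert from UTC-1).
Xiulan in UTC: 08:50-10:45, 11:55-12:25, 13:00-14:45, 16:25-18:30 (subtract 2h to convert from UTC+2).
Dmitri in UTC: 09:50-11:55, 12:30-13:45, 18:00-18:40 (subtract 4h to convert from UTC+4).
Farrukh in UTC: 09:35-11:45, 15:50-16:35, 17:20-18:25 (add 2h to convert from UTC-2).
Carol in UTC: 09:40-11:15, 14:10-14:55, 15:15-16:45 (subtract 4h to convert from UTC+4).
Sofia in UTC: 09:20-10:30, 11:00-12:10, 14:10-16:00, 16:55-18:50 (add 2h to convert from UTC-2).
Jun ∩ Divya: 08:25-09:35, 12:50-13:55, 14:00-14:30, 15:00-15:55.
Jun ∩ Divya ∩ Xiulan: 08:50-09:35, 13:00-13:55, 14:00-14:30.
Jun ∩ Divya ∩ Xiulan ∩ Dmitri: 13:00-13:45.
Jun ∩ Divya ∩ Xiulan ∩ Dmitri ∩ Farrukh: ∅.
Jun ∩ Divya ∩ Xiulan ∩ Dmitri ∩ Farrukh ∩ Carol: ∅.
Jun ∩ Divya ∩ Xiulan ∩ Dmitri ∩ Farrukh ∩ Carol ∩ Sofia: ∅.
There is no time when everyone is free.
No common window exists, so the longest block is 0 minutes.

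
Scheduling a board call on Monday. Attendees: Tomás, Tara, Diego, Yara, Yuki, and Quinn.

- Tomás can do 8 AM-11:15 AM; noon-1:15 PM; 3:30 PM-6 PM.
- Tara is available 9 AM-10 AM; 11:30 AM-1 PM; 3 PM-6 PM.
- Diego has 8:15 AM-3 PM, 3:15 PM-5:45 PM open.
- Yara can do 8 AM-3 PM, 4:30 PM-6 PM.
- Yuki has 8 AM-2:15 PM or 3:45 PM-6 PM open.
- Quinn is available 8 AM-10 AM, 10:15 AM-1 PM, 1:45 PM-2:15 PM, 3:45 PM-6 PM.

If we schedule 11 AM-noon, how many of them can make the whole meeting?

4

Diego, Yara, Yuki, and Quinn can make the full 11:00-12:00 slot — that's 4.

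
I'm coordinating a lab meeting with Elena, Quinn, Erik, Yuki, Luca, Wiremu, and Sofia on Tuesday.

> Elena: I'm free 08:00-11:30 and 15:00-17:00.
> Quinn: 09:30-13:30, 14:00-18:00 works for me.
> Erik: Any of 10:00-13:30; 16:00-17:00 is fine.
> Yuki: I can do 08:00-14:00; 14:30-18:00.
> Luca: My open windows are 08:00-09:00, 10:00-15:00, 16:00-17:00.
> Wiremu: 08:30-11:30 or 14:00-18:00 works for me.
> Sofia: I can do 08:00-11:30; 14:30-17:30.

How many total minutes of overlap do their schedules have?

150

Elena ∩ Quinn: 09:30-11:30, 15:00-17:00.
Elena ∩ Quinn ∩ Erik: 10:00-11:30, 16:00-17:00.
Elena ∩ Quinn ∩ Erik ∩ Yuki: 10:00-11:30, 16:00-17:00.
Elena ∩ Quinn ∩ Erik ∩ Yuki ∩ Luca: 10:00-11:30, 16:00-17:00.
Elena ∩ Quinn ∩ Erik ∩ Yuki ∩ Luca ∩ Wiremu: 10:00-11:30, 16:00-17:00.
Elena ∩ Quinn ∩ Erik ∩ Yuki ∩ Luca ∩ Wiremu ∩ Sofia: 10:00-11:30, 16:00-17:00.
So the common availability across everyone is 10:00-11:30, 16:00-17:00.
Summing the common windows: 90 + 60 = 150 minutes.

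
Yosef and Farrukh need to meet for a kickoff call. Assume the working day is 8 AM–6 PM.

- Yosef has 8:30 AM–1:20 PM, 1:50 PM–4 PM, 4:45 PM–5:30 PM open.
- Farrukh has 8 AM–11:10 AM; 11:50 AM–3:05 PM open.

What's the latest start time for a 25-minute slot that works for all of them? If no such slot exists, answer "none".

14:40

Yosef ∩ Farrukh: 08:30-11:10, 11:50-13:20, 13:50-15:05.
The last common window of at least 25 minutes is 13:50-15:05; a 25-minute meeting can start as late as 14:40 and still end by 15:05.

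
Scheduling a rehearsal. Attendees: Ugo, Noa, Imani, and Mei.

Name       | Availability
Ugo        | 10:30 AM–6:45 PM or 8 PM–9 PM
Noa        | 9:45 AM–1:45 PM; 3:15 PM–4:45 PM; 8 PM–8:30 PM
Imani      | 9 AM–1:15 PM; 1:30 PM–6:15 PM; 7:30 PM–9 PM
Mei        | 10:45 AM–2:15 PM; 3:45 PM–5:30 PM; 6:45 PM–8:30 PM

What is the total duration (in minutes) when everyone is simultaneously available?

255

Ugo ∩ Noa: 10:30-13:45, 15:15-16:45, 20:00-20:30.
Ugo ∩ Noa ∩ Imani: 10:30-13:15, 13:30-13:45, 15:15-16:45, 20:00-20:30.
Ugo ∩ Noa ∩ Imani ∩ Mei: 10:45-13:15, 13:30-13:45, 15:45-16:45, 20:00-20:30.
So the common availability across everyone is 10:45-13:15, 13:30-13:45, 15:45-16:45, 20:00-20:30.
Summing the common windows: 150 + 15 + 60 + 30 = 255 minutes.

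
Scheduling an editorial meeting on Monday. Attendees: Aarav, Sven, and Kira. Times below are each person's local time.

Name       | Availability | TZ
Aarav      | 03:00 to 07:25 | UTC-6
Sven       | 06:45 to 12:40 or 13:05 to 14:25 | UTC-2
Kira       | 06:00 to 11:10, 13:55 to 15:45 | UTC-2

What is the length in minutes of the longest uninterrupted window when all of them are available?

Aarav in UTC: 09:00-13:25 (add 6h to convert from UTC-6).
Sven in UTC: 08:45-14:40, 15:05-16:25 (add 2h to convert from UTC-2).
Kira in UTC: 08:00-13:10, 15:55-17:45 (add 2h to convert from UTC-2).
Aarav ∩ Sven: 09:00-13:25.
Aarav ∩ Sven ∩ Kira: 09:00-13:10.
The longest is 09:00-13:10 at 250 minutes.

250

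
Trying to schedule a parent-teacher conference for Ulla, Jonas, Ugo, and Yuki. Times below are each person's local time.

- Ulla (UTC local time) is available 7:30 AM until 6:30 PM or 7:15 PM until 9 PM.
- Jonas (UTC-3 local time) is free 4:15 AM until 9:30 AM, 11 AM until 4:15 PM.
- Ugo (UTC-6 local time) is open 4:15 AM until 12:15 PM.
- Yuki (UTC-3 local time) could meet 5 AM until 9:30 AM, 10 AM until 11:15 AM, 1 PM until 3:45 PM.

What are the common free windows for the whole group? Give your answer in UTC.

10:15-12:30, 14:00-14:15, 16:00-18:15

Ulla in UTC: 07:30-18:30, 19:15-21:00.
Jonas in UTC: 07:15-12:30, 14:00-19:15 (add 3h to convert from UTC-3).
Ugo in UTC: 10:15-18:15 (add 6h to convert from UTC-6).
Yuki in UTC: 08:00-12:30, 13:00-14:15, 16:00-18:45 (add 3h to convert from UTC-3).
Ulla ∩ Jonas: 07:30-12:30, 14:00-18:30.
Ulla ∩ Jonas ∩ Ugo: 10:15-12:30, 14:00-18:15.
Ulla ∩ Jonas ∩ Ugo ∩ Yuki: 10:15-12:30, 14:00-14:15, 16:00-18:15.
So the common availability across everyone is 10:15-12:30, 14:00-14:15, 16:00-18:15.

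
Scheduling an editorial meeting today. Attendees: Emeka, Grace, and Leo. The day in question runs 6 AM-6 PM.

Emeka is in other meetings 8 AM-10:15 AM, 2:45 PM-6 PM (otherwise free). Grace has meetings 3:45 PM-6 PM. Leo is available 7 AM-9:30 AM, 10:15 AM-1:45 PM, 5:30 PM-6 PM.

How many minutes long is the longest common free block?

210

Emeka free: 06:00-08:00, 10:15-14:45 (invert busy blocks within the working day).
Grace free: 06:00-15:45 (invert busy blocks within the working day).
Leo free: 07:00-09:30, 10:15-13:45, 17:30-18:00.
Emeka ∩ Grace: 06:00-08:00, 10:15-14:45.
Emeka ∩ Grace ∩ Leo: 07:00-08:00, 10:15-13:45.
The longest is 10:15-13:45 at 210 minutes.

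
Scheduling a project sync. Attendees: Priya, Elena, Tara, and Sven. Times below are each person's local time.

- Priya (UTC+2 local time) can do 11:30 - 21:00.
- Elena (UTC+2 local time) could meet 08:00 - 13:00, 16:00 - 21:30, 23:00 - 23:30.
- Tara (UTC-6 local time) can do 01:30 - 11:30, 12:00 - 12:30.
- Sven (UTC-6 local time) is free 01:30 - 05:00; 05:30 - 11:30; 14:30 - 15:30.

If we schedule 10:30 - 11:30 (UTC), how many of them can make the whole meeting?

2

Priya in UTC: 09:30-19:00 (subtract 2h to convert from UTC+2).
Elena in UTC: 06:00-11:00, 14:00-19:30, 21:00-21:30 (subtract 2h to convert from UTC+2).
Tara in UTC: 07:30-17:30, 18:00-18:30 (add 6h to convert from UTC-6).
Sven in UTC: 07:30-11:00, 11:30-17:30, 20:30-21:30 (add 6h to convert from UTC-6).
Priya and Tara can make the full 10:30-11:30 slot — that's 2.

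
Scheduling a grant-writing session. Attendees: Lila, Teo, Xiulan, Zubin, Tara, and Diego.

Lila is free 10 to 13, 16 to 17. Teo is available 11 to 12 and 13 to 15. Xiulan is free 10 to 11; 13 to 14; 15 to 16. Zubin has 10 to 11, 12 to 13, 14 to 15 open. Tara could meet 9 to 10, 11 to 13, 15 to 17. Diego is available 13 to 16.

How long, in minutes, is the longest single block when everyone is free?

0

Lila ∩ Teo: 11:00-12:00.
Lila ∩ Teo ∩ Xiulan: ∅.
Lila ∩ Teo ∩ Xiulan ∩ Zubin: ∅.
Lila ∩ Teo ∩ Xiulan ∩ Zubin ∩ Tara: ∅.
Lila ∩ Teo ∩ Xiulan ∩ Zubin ∩ Tara ∩ Diego: ∅.
There is no time when everyone is free.
No common window exists, so the longest block is 0 minutes.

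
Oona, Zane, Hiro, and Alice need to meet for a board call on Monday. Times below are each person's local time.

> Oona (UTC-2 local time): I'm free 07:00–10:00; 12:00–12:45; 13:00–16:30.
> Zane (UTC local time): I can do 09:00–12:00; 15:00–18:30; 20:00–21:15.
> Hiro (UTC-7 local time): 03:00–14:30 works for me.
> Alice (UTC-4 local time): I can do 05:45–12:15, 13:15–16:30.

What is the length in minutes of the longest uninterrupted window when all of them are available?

120

Oona in UTC: 09:00-12:00, 14:00-14:45, 15:00-18:30 (add 2h to convert from UTC-2).
Zane in UTC: 09:00-12:00, 15:00-18:30, 20:00-21:15.
Hiro in UTC: 10:00-21:30 (add 7h to convert from UTC-7).
Alice in UTC: 09:45-16:15, 17:15-20:30 (add 4h to convert from UTC-4).
Oona ∩ Zane: 09:00-12:00, 15:00-18:30.
Oona ∩ Zane ∩ Hiro: 10:00-12:00, 15:00-18:30.
Oona ∩ Zane ∩ Hiro ∩ Alice: 10:00-12:00, 15:00-16:15, 17:15-18:30.
The longest is 10:00-12:00 at 120 minutes.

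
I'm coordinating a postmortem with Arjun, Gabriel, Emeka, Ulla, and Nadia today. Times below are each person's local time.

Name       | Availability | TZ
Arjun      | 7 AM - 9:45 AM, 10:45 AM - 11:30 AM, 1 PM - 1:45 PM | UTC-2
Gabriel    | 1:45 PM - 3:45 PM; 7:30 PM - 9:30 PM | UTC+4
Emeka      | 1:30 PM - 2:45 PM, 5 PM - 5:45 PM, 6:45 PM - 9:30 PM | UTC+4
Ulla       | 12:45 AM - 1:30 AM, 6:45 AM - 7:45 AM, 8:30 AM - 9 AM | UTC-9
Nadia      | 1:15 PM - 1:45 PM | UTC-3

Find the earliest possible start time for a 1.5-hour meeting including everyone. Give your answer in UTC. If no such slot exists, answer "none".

Arjun in UTC: 09:00-11:45, 12:45-13:30, 15:00-15:45 (add 2h to convert from UTC-2).
Gabriel in UTC: 09:45-11:45, 15:30-17:30 (subtract 4h to convert from UTC+4).
Emeka in UTC: 09:30-10:45, 13:00-13:45, 14:45-17:30 (subtract 4h to convert from UTC+4).
Ulla in UTC: 09:45-10:30, 15:45-16:45, 17:30-18:00 (add 9h to convert from UTC-9).
Nadia in UTC: 16:15-16:45 (add 3h to convert from UTC-3).
Arjun ∩ Gabriel: 09:45-11:45, 15:30-15:45.
Arjun ∩ Gabriel ∩ Emeka: 09:45-10:45, 15:30-15:45.
Arjun ∩ Gabriel ∩ Emeka ∩ Ulla: 09:45-10:30.
Arjun ∩ Gabriel ∩ Emeka ∩ Ulla ∩ Nadia: ∅.
There is no time when everyone is free.
No common window is at least 90 minutes long.

none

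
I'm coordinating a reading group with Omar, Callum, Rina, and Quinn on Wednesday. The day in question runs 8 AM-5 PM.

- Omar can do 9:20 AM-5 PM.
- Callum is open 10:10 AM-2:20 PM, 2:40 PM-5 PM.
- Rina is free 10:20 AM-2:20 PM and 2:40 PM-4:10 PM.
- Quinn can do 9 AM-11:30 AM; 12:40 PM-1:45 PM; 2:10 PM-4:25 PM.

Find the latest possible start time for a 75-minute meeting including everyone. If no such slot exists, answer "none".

Omar ∩ Callum: 10:10-14:20, 14:40-17:00.
Omar ∩ Callum ∩ Rina: 10:20-14:20, 14:40-16:10.
Omar ∩ Callum ∩ Rina ∩ Quinn: 10:20-11:30, 12:40-13:45, 14:10-14:20, 14:40-16:10.
The last common window of at least 75 minutes is 14:40-16:10; a 75-minute meeting can start as late as 14:55 and still end by 16:10.

14:55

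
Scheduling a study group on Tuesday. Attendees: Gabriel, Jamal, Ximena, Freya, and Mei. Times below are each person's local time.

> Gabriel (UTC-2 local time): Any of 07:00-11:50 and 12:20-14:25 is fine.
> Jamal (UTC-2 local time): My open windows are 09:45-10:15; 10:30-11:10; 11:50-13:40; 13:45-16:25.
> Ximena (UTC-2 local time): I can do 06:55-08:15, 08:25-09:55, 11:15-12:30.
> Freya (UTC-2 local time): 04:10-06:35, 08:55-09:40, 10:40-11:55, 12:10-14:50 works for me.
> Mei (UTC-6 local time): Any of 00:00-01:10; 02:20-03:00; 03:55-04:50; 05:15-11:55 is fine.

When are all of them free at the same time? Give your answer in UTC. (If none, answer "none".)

Gabriel in UTC: 09:00-13:50, 14:20-16:25 (add 2h to convert from UTC-2).
Jamal in UTC: 11:45-12:15, 12:30-13:10, 13:50-15:40, 15:45-18:25 (add 2h to convert from UTC-2).
Ximena in UTC: 08:55-10:15, 10:25-11:55, 13:15-14:30 (add 2h to convert from UTC-2).
Freya in UTC: 06:10-08:35, 10:55-11:40, 12:40-13:55, 14:10-16:50 (add 2h to convert from UTC-2).
Mei in UTC: 06:00-07:10, 08:20-09:00, 09:55-10:50, 11:15-17:55 (add 6h to convert from UTC-6).
Gabriel ∩ Jamal: 11:45-12:15, 12:30-13:10, 14:20-15:40, 15:45-16:25.
Gabriel ∩ Jamal ∩ Ximena: 11:45-11:55, 14:20-14:30.
Gabriel ∩ Jamal ∩ Ximena ∩ Freya: 14:20-14:30.
Gabriel ∩ Jamal ∩ Ximena ∩ Freya ∩ Mei: 14:20-14:30.

14:20-14:30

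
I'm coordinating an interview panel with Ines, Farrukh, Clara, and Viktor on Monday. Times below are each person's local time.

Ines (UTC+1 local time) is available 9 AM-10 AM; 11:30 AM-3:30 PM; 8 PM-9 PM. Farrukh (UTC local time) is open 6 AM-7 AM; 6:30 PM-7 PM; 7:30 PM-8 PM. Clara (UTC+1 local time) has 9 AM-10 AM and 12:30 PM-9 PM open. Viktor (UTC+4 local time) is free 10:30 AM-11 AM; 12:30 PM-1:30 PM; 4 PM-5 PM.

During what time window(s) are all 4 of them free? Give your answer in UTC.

Ines in UTC: 08:00-09:00, 10:30-14:30, 19:00-20:00 (subtract 1h to convert from UTC+1).
Farrukh in UTC: 06:00-07:00, 18:30-19:00, 19:30-20:00.
Clara in UTC: 08:00-09:00, 11:30-20:00 (subtract 1h to convert from UTC+1).
Viktor in UTC: 06:30-07:00, 08:30-09:30, 12:00-13:00 (subtract 4h to convert from UTC+4).
Ines ∩ Farrukh: 19:30-20:00.
Ines ∩ Farrukh ∩ Clara: 19:30-20:00.
Ines ∩ Farrukh ∩ Clara ∩ Viktor: ∅.
There is no time when everyone is free.

none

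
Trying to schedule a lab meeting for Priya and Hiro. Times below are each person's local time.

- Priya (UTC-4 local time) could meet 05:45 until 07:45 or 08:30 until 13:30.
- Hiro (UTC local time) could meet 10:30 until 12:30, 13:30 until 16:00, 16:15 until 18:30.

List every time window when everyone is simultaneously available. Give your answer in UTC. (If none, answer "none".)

Priya in UTC: 09:45-11:45, 12:30-17:30 (add 4h to convert from UTC-4).
Hiro in UTC: 10:30-12:30, 13:30-16:00, 16:15-18:30.
Priya ∩ Hiro: 10:30-11:45, 13:30-16:00, 16:15-17:30.

10:30-11:45, 13:30-16:00, 16:15-17:30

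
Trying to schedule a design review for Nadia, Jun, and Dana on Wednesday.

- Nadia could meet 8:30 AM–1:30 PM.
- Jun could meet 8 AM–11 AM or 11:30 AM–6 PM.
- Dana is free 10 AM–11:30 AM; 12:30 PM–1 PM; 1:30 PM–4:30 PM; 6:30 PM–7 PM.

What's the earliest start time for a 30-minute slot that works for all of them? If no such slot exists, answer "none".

Nadia ∩ Jun: 08:30-11:00, 11:30-13:30.
Nadia ∩ Jun ∩ Dana: 10:00-11:00, 12:30-13:00.
So the common availability across everyone is 10:00-11:00, 12:30-13:00.
The first common window of at least 30 minutes is 10:00-11:00, so the earliest start is 10:00.

10:00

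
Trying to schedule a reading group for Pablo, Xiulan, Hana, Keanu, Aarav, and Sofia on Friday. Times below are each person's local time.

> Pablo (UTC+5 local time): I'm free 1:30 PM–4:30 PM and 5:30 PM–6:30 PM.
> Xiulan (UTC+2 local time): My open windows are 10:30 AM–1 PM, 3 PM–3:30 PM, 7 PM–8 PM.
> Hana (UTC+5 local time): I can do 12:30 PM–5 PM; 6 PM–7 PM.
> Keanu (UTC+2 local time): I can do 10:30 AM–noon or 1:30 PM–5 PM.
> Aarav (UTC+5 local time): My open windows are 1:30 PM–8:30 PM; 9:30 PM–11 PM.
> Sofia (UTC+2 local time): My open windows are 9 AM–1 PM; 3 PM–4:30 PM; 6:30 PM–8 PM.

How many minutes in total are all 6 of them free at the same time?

120

Pablo in UTC: 08:30-11:30, 12:30-13:30 (subtract 5h to convert from UTC+5).
Xiulan in UTC: 08:30-11:00, 13:00-13:30, 17:00-18:00 (subtract 2h to convert from UTC+2).
Hana in UTC: 07:30-12:00, 13:00-14:00 (subtract 5h to convert from UTC+5).
Keanu in UTC: 08:30-10:00, 11:30-15:00 (subtract 2h to convert from UTC+2).
Aarav in UTC: 08:30-15:30, 16:30-18:00 (subtract 5h to convert from UTC+5).
Sofia in UTC: 07:00-11:00, 13:00-14:30, 16:30-18:00 (subtract 2h to convert from UTC+2).
Pablo ∩ Xiulan: 08:30-11:00, 13:00-13:30.
Pablo ∩ Xiulan ∩ Hana: 08:30-11:00, 13:00-13:30.
Pablo ∩ Xiulan ∩ Hana ∩ Keanu: 08:30-10:00, 13:00-13:30.
Pablo ∩ Xiulan ∩ Hana ∩ Keanu ∩ Aarav: 08:30-10:00, 13:00-13:30.
Pablo ∩ Xiulan ∩ Hana ∩ Keanu ∩ Aarav ∩ Sofia: 08:30-10:00, 13:00-13:30.
Those are the intersection windows.
Summing the common windows: 90 + 30 = 120 minutes.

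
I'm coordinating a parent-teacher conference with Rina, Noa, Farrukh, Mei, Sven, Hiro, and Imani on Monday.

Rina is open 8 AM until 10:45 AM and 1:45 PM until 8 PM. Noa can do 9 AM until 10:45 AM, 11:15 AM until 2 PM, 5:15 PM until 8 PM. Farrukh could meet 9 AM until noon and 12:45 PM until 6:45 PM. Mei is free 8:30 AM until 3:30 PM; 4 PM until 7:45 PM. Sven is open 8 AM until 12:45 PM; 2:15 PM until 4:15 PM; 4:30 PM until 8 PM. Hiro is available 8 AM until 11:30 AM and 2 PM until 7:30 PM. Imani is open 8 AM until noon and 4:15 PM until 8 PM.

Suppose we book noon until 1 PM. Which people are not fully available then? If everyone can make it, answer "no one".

Rina: not fully free for 12:00-13:00. Noa: free for 12:00-13:00. Farrukh: not fully free for 12:00-13:00. Mei: free for 12:00-13:00. Sven: not fully free for 12:00-13:00. Hiro: not fully free for 12:00-13:00. Imani: not fully free for 12:00-13:00.

Farrukh, Hiro, Imani, Rina, Sven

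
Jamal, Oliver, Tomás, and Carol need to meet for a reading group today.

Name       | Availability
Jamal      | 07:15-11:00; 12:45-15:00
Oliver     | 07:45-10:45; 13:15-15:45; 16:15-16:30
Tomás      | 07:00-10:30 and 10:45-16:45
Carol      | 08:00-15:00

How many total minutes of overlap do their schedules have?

255

Jamal ∩ Oliver: 07:45-10:45, 13:15-15:00.
Jamal ∩ Oliver ∩ Tomás: 07:45-10:30, 13:15-15:00.
Jamal ∩ Oliver ∩ Tomás ∩ Carol: 08:00-10:30, 13:15-15:00.
Summing the common windows: 150 + 105 = 255 minutes.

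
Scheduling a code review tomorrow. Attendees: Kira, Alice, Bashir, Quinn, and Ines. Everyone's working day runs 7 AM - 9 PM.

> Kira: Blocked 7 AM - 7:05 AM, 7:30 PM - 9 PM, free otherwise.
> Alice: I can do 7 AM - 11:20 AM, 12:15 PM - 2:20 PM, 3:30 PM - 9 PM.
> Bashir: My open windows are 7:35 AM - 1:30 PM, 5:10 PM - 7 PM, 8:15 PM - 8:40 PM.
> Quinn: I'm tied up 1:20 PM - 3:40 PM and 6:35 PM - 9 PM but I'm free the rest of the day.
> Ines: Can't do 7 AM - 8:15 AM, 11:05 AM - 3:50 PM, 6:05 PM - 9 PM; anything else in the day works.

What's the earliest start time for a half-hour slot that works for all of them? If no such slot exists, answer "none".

08:15

Kira free: 07:05-19:30 (invert busy blocks within the working day).
Alice free: 07:00-11:20, 12:15-14:20, 15:30-21:00.
Bashir free: 07:35-13:30, 17:10-19:00, 20:15-20:40.
Quinn free: 07:00-13:20, 15:40-18:35 (invert busy blocks within the working day).
Ines free: 08:15-11:05, 15:50-18:05 (invert busy blocks within the working day).
Kira ∩ Alice: 07:05-11:20, 12:15-14:20, 15:30-19:30.
Kira ∩ Alice ∩ Bashir: 07:35-11:20, 12:15-13:30, 17:10-19:00.
Kira ∩ Alice ∩ Bashir ∩ Quinn: 07:35-11:20, 12:15-13:20, 17:10-18:35.
Kira ∩ Alice ∩ Bashir ∩ Quinn ∩ Ines: 08:15-11:05, 17:10-18:05.
The first common window of at least 30 minutes is 08:15-11:05, so the earliest start is 08:15.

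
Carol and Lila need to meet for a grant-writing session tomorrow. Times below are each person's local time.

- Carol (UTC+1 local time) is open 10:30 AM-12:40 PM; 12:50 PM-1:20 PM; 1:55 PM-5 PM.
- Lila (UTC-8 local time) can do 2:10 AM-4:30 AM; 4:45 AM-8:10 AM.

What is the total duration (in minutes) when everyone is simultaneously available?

Carol in UTC: 09:30-11:40, 11:50-12:20, 12:55-16:00 (subtract 1h to convert from UTC+1).
Lila in UTC: 10:10-12:30, 12:45-16:10 (add 8h to convert from UTC-8).
Carol ∩ Lila: 10:10-11:40, 11:50-12:20, 12:55-16:00.
Summing the common windows: 90 + 30 + 185 = 305 minutes.

305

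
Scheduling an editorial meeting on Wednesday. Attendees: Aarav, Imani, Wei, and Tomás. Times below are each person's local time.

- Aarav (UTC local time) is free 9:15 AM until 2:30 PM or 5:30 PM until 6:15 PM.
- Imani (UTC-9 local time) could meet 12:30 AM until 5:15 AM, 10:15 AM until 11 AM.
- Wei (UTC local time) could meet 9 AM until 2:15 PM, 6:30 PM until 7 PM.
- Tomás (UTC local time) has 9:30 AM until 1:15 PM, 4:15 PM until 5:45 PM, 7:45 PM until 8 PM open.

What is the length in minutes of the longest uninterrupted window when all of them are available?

225

Aarav in UTC: 09:15-14:30, 17:30-18:15.
Imani in UTC: 09:30-14:15, 19:15-20:00 (add 9h to convert from UTC-9).
Wei in UTC: 09:00-14:15, 18:30-19:00.
Tomás in UTC: 09:30-13:15, 16:15-17:45, 19:45-20:00.
Aarav ∩ Imani: 09:30-14:15.
Aarav ∩ Imani ∩ Wei: 09:30-14:15.
Aarav ∩ Imani ∩ Wei ∩ Tomás: 09:30-13:15.
Those are the intersection windows.
The longest is 09:30-13:15 at 225 minutes.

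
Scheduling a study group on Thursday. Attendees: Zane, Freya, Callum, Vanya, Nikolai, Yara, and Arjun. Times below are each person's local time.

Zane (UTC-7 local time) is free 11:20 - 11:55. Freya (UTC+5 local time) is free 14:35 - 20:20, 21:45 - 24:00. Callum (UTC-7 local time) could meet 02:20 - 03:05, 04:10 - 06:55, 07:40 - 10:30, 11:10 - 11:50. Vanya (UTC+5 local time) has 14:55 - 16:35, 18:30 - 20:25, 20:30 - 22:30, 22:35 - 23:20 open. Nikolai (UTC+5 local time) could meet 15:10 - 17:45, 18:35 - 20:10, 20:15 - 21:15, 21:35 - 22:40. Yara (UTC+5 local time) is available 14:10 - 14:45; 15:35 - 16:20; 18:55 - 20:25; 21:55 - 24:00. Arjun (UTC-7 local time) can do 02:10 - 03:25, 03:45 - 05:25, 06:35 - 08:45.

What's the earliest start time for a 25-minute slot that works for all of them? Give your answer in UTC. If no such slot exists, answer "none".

none

Zane in UTC: 18:20-18:55 (add 7h to convert from UTC-7).
Freya in UTC: 09:35-15:20, 16:45-19:00 (subtract 5h to convert from UTC+5).
Callum in UTC: 09:20-10:05, 11:10-13:55, 14:40-17:30, 18:10-18:50 (add 7h to convert from UTC-7).
Vanya in UTC: 09:55-11:35, 13:30-15:25, 15:30-17:30, 17:35-18:20 (subtract 5h to convert from UTC+5).
Nikolai in UTC: 10:10-12:45, 13:35-15:10, 15:15-16:15, 16:35-17:40 (subtract 5h to convert from UTC+5).
Yara in UTC: 09:10-09:45, 10:35-11:20, 13:55-15:25, 16:55-19:00 (subtract 5h to convert from UTC+5).
Arjun in UTC: 09:10-10:25, 10:45-12:25, 13:35-15:45 (add 7h to convert from UTC-7).
Zane ∩ Freya: 18:20-18:55.
Zane ∩ Freya ∩ Callum: 18:20-18:50.
Zane ∩ Freya ∩ Callum ∩ Vanya: ∅.
Zane ∩ Freya ∩ Callum ∩ Vanya ∩ Nikolai: ∅.
Zane ∩ Freya ∩ Callum ∩ Vanya ∩ Nikolai ∩ Yara: ∅.
Zane ∩ Freya ∩ Callum ∩ Vanya ∩ Nikolai ∩ Yara ∩ Arjun: ∅.
There is no time when everyone is free.
No common window is at least 25 minutes long.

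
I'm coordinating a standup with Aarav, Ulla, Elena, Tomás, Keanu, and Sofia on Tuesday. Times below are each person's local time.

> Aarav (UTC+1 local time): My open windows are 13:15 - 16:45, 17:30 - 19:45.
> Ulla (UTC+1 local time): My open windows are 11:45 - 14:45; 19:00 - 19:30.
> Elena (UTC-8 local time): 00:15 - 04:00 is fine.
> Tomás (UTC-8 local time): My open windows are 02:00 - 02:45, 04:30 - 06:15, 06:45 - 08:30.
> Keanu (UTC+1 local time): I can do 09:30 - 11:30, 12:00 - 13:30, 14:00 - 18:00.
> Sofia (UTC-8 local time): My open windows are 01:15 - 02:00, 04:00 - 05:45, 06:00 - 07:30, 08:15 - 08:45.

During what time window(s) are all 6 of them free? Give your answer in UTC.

Aarav in UTC: 12:15-15:45, 16:30-18:45 (subtract 1h to convert from UTC+1).
Ulla in UTC: 10:45-13:45, 18:00-18:30 (subtract 1h to convert from UTC+1).
Elena in UTC: 08:15-12:00 (add 8h to convert from UTC-8).
Tomás in UTC: 10:00-10:45, 12:30-14:15, 14:45-16:30 (add 8h to convert from UTC-8).
Keanu in UTC: 08:30-10:30, 11:00-12:30, 13:00-17:00 (subtract 1h to convert from UTC+1).
Sofia in UTC: 09:15-10:00, 12:00-13:45, 14:00-15:30, 16:15-16:45 (add 8h to convert from UTC-8).
Aarav ∩ Ulla: 12:15-13:45, 18:00-18:30.
Aarav ∩ Ulla ∩ Elena: ∅.
Aarav ∩ Ulla ∩ Elena ∩ Tomás: ∅.
Aarav ∩ Ulla ∩ Elena ∩ Tomás ∩ Keanu: ∅.
Aarav ∩ Ulla ∩ Elena ∩ Tomás ∩ Keanu ∩ Sofia: ∅.
There is no time when everyone is free.

none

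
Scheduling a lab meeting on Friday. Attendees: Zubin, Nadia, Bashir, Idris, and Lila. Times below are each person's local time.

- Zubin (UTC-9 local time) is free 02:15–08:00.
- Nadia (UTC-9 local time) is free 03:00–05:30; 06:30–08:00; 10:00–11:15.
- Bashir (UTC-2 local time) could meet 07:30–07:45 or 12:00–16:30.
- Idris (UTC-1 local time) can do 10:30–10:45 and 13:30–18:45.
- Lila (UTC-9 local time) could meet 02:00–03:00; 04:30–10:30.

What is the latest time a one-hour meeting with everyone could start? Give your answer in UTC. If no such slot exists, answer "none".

16:00

Zubin in UTC: 11:15-17:00 (add 9h to convert from UTC-9).
Nadia in UTC: 12:00-14:30, 15:30-17:00, 19:00-20:15 (add 9h to convert from UTC-9).
Bashir in UTC: 09:30-09:45, 14:00-18:30 (add 2h to convert from UTC-2).
Idris in UTC: 11:30-11:45, 14:30-19:45 (add 1h to convert from UTC-1).
Lila in UTC: 11:00-12:00, 13:30-19:30 (add 9h to convert from UTC-9).
Zubin ∩ Nadia: 12:00-14:30, 15:30-17:00.
Zubin ∩ Nadia ∩ Bashir: 14:00-14:30, 15:30-17:00.
Zubin ∩ Nadia ∩ Bashir ∩ Idris: 15:30-17:00.
Zubin ∩ Nadia ∩ Bashir ∩ Idris ∩ Lila: 15:30-17:00.
So the common availability across everyone is 15:30-17:00.
The last common window of at least 60 minutes is 15:30-17:00; a 60-minute meeting can start as late as 16:00 and still end by 17:00.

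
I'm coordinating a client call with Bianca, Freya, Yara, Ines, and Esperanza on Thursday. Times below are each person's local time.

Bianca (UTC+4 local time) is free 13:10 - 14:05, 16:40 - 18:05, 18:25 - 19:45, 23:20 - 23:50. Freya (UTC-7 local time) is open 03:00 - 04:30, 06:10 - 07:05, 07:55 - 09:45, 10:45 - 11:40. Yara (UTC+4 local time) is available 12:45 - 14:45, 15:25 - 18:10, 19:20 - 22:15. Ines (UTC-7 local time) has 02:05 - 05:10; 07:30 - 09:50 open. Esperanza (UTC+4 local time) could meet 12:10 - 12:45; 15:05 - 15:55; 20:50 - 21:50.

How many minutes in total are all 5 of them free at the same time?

Bianca in UTC: 09:10-10:05, 12:40-14:05, 14:25-15:45, 19:20-19:50 (subtract 4h to convert from UTC+4).
Freya in UTC: 10:00-11:30, 13:10-14:05, 14:55-16:45, 17:45-18:40 (add 7h to convert from UTC-7).
Yara in UTC: 08:45-10:45, 11:25-14:10, 15:20-18:15 (subtract 4h to convert from UTC+4).
Ines in UTC: 09:05-12:10, 14:30-16:50 (add 7h to convert from UTC-7).
Esperanza in UTC: 08:10-08:45, 11:05-11:55, 16:50-17:50 (subtract 4h to convert from UTC+4).
Bianca ∩ Freya: 10:00-10:05, 13:10-14:05, 14:55-15:45.
Bianca ∩ Freya ∩ Yara: 10:00-10:05, 13:10-14:05, 15:20-15:45.
Bianca ∩ Freya ∩ Yara ∩ Ines: 10:00-10:05, 15:20-15:45.
Bianca ∩ Freya ∩ Yara ∩ Ines ∩ Esperanza: ∅.
There is no time when everyone is free.
There is no common window, so the total is 0 minutes.

0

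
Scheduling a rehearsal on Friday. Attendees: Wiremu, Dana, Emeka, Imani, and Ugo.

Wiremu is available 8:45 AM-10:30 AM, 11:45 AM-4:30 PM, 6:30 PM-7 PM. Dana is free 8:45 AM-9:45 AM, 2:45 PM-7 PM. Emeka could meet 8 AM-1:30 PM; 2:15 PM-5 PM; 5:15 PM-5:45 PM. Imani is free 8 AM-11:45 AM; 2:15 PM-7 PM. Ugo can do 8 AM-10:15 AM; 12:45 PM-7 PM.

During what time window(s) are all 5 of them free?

Wiremu ∩ Dana: 08:45-09:45, 14:45-16:30, 18:30-19:00.
Wiremu ∩ Dana ∩ Emeka: 08:45-09:45, 14:45-16:30.
Wiremu ∩ Dana ∩ Emeka ∩ Imani: 08:45-09:45, 14:45-16:30.
Wiremu ∩ Dana ∩ Emeka ∩ Imani ∩ Ugo: 08:45-09:45, 14:45-16:30.

08:45-09:45, 14:45-16:30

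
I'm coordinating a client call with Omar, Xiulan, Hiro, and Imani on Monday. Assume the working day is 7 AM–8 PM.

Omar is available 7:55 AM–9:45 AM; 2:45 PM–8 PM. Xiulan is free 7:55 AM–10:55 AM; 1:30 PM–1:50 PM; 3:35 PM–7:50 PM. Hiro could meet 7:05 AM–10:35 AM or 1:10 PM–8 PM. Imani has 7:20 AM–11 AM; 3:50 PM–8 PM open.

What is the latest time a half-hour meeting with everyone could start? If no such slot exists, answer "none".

19:20

Omar ∩ Xiulan: 07:55-09:45, 15:35-19:50.
Omar ∩ Xiulan ∩ Hiro: 07:55-09:45, 15:35-19:50.
Omar ∩ Xiulan ∩ Hiro ∩ Imani: 07:55-09:45, 15:50-19:50.
The last common window of at least 30 minutes is 15:50-19:50; a 30-minute meeting can start as late as 19:20 and still end by 19:50.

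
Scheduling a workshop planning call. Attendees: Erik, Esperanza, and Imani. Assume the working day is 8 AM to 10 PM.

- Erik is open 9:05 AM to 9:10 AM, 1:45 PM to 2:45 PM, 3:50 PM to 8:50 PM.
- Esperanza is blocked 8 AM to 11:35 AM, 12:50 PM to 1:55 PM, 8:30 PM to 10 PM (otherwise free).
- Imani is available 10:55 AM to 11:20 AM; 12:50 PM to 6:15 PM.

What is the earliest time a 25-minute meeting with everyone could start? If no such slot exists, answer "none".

Erik free: 09:05-09:10, 13:45-14:45, 15:50-20:50.
Esperanza free: 11:35-12:50, 13:55-20:30 (invert busy blocks within the working day).
Imani free: 10:55-11:20, 12:50-18:15.
Erik ∩ Esperanza: 13:55-14:45, 15:50-20:30.
Erik ∩ Esperanza ∩ Imani: 13:55-14:45, 15:50-18:15.
The first common window of at least 25 minutes is 13:55-14:45, so the earliest start is 13:55.

13:55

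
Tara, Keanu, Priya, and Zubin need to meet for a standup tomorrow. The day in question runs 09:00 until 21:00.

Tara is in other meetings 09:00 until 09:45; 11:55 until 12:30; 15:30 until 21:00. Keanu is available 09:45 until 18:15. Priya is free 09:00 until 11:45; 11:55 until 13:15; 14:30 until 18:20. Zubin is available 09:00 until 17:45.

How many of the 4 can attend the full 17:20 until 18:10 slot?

2

Tara free: 09:45-11:55, 12:30-15:30 (invert busy blocks within the working day).
Keanu free: 09:45-18:15.
Priya free: 09:00-11:45, 11:55-13:15, 14:30-18:20.
Zubin free: 09:00-17:45.
Keanu and Priya can make the full 17:20-18:10 slot — that's 2.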